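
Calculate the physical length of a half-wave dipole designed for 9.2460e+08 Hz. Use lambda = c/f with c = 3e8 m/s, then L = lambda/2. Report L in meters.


lambda = c / f = 3.0000e+08 / 9.2460e+08 = 0.3244646 m
L = lambda / 2 = 0.3244646 / 2 = 0.1622 m

0.1622 m


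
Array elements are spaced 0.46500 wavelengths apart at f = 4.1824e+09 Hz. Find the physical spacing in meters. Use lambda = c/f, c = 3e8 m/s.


lambda = c / f = 3.0000e+08 / 4.1824e+09 = 0.07172915 m
d = 0.46500 * 0.07172915 = 0.03335 m

0.03335 m


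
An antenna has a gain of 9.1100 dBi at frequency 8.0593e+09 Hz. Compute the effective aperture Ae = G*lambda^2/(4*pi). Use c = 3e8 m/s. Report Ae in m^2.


lambda = c / f = 3.0000e+08 / 8.0593e+09 = 0.03722408 m
G_linear = 10^(9.1100/10) = 8.147043
Ae = G_linear * lambda^2 / (4*pi) = 8.147043 * 0.03722408^2 / (4*pi) = 8.983e-04 m^2

8.983e-04 m^2


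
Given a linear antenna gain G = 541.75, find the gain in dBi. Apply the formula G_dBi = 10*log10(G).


G_dBi = 10 * log10(541.75) = 27.34 dBi

27.34 dBi


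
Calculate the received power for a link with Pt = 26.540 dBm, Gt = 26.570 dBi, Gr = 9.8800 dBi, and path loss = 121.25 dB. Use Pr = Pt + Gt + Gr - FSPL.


Pr = 26.540 + 26.570 + 9.8800 - 121.25 = -58.26 dBm

-58.26 dBm


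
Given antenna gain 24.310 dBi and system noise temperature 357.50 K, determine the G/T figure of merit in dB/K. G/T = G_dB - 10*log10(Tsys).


G/T = 24.310 - 10*log10(357.50) = 24.310 - 25.53276 = -1.223 dB/K

-1.223 dB/K


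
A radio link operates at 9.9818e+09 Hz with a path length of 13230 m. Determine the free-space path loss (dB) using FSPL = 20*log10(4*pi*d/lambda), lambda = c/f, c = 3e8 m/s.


lambda = c / f = 3.0000e+08 / 9.9818e+09 = 0.03005470 m
FSPL = 20 * log10(4*pi*13230/0.03005470) = 134.9 dB

134.9 dB


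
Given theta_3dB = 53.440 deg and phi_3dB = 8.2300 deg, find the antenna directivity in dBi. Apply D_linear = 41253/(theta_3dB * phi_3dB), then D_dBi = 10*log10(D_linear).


D_linear = 41253 / (53.440 * 8.2300) = 93.79707
D_dBi = 10 * log10(93.79707) = 19.72 dBi

19.72 dBi


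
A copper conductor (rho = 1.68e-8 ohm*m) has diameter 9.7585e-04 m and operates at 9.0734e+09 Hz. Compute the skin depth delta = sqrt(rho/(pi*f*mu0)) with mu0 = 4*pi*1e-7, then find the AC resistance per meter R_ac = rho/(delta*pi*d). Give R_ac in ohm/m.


delta = sqrt(1.68e-8 / (pi * 9.0734e+09 * 4*pi*1e-7)) = 6.848410e-07 m
R_ac = 1.68e-8 / (6.848410e-07 * pi * 9.7585e-04) = 8.002 ohm/m

8.002 ohm/m


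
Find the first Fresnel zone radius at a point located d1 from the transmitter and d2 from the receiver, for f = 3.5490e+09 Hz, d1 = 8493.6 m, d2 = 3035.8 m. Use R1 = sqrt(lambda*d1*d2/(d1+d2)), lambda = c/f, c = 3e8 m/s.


lambda = c / f = 3.0000e+08 / 3.5490e+09 = 0.08453085 m
R1 = sqrt(0.08453085 * 8493.6 * 3035.8 / (8493.6 + 3035.8)) = 13.75 m

13.75 m


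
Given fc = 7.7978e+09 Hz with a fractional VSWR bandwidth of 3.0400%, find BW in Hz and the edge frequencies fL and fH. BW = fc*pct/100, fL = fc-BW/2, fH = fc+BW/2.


BW = 7.7978e+09 * 3.0400/100 = 2.370531e+08 Hz
fL = 7.7978e+09 - 2.370531e+08/2 = 7.679e+09 Hz
fH = 7.7978e+09 + 2.370531e+08/2 = 7.916e+09 Hz

BW=2.371e+08 Hz, fL=7.679e+09 Hz, fH=7.916e+09 Hz


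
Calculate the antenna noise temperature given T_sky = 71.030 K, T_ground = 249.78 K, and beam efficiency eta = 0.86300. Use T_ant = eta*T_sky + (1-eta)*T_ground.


T_ant = 0.86300 * 71.030 + (1 - 0.86300) * 249.78 = 95.52 K

95.52 K


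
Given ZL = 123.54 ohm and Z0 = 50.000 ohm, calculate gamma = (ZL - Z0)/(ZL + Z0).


gamma = (123.54 - 50.000) / (123.54 + 50.000) = 0.4238

0.4238


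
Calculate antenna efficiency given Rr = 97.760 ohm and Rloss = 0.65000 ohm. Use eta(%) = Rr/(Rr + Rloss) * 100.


eta = 97.760 / (97.760 + 0.65000) * 100 = 99.34%

99.34%


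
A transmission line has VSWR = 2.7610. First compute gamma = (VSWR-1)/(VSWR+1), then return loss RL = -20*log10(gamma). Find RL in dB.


gamma = (2.7610 - 1) / (2.7610 + 1) = 0.4682265
RL = -20 * log10(0.4682265) = 6.591 dB

6.591 dB


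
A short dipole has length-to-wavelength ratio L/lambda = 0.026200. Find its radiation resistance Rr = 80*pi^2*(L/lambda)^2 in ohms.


Rr = 80 * pi^2 * (0.026200)^2 = 80 * 9.869604 * 6.864400e-04 = 0.5420 ohm

0.5420 ohm


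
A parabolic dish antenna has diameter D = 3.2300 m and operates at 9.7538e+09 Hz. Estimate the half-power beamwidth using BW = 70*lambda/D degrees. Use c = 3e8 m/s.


lambda = c / f = 3.0000e+08 / 9.7538e+09 = 0.03075724 m
BW = 70 * 0.03075724 / 3.2300 = 0.6666 deg

0.6666 deg


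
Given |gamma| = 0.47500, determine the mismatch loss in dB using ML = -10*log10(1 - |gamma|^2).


ML = -10 * log10(1 - 0.47500^2) = -10 * log10(0.774375) = 1.110 dB

1.110 dB


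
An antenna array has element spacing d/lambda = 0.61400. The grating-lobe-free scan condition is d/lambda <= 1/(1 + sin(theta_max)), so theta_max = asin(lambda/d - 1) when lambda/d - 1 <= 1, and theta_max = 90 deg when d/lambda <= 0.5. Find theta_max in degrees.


lambda/d - 1 = 1/0.61400 - 1 = 0.6286645
theta_max = asin(0.6286645) = 38.95 deg

38.95 deg


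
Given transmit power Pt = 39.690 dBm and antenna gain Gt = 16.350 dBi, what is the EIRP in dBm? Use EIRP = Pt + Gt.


EIRP = Pt + Gt = 39.690 + 16.350 = 56.04 dBm

56.04 dBm


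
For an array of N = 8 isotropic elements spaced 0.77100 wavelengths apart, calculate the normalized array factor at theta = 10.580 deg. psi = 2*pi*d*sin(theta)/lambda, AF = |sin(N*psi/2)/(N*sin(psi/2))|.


psi = 2*pi*0.77100*sin(10.580 deg) = 0.8894599 rad
AF = |sin(8*0.8894599/2) / (8*sin(0.8894599/2))| = 0.1175

0.1175


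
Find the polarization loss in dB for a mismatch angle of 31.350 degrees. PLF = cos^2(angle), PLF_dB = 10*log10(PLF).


PLF_linear = cos^2(31.350 deg) = 0.7293248
PLF_dB = 10 * log10(0.7293248) = -1.371 dB

-1.371 dB


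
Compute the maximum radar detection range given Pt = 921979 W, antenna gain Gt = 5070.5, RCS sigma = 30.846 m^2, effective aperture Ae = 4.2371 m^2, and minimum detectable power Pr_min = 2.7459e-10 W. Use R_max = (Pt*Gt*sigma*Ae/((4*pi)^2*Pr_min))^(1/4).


R^4 = 921979*5070.5*30.846*4.2371 / ((4*pi)^2 * 2.7459e-10) = 1.409078e+19
R_max = 1.409078e+19^0.25 = 61268 m

61268 m


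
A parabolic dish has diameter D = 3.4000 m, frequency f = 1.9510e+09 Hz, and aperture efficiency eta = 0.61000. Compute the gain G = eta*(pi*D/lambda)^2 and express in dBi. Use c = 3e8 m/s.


lambda = c / f = 3.0000e+08 / 1.9510e+09 = 0.1537673 m
G_linear = 0.61000 * (pi * 3.4000 / 0.1537673)^2 = 2943.469
G_dBi = 10 * log10(2943.469) = 34.69 dBi

34.69 dBi


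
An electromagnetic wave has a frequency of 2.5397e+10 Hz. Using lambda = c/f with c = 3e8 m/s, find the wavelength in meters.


lambda = c / f = 3.0000e+08 / 2.5397e+10 = 0.01181 m

0.01181 m


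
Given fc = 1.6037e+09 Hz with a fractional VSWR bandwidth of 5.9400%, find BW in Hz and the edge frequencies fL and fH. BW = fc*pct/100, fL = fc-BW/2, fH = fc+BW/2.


BW = 1.6037e+09 * 5.9400/100 = 9.525978e+07 Hz
fL = 1.6037e+09 - 9.525978e+07/2 = 1.556e+09 Hz
fH = 1.6037e+09 + 9.525978e+07/2 = 1.651e+09 Hz

BW=9.526e+07 Hz, fL=1.556e+09 Hz, fH=1.651e+09 Hz


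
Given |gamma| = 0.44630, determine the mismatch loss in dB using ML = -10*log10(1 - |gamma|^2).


ML = -10 * log10(1 - 0.44630^2) = -10 * log10(0.80081631) = 0.9647 dB

0.9647 dB


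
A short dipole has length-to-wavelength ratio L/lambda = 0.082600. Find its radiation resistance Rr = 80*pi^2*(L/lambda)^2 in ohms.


Rr = 80 * pi^2 * (0.082600)^2 = 80 * 9.869604 * 6.822760e-03 = 5.387 ohm

5.387 ohm


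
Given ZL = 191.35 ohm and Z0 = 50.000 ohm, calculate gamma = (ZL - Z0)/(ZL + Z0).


gamma = (191.35 - 50.000) / (191.35 + 50.000) = 0.5857

0.5857


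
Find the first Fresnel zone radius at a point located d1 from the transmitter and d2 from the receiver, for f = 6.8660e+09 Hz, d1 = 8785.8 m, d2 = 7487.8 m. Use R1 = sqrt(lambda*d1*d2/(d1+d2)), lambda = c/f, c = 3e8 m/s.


lambda = c / f = 3.0000e+08 / 6.8660e+09 = 0.04369356 m
R1 = sqrt(0.04369356 * 8785.8 * 7487.8 / (8785.8 + 7487.8)) = 13.29 m

13.29 m


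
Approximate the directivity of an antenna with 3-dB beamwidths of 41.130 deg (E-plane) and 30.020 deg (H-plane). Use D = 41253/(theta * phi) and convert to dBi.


D_linear = 41253 / (41.130 * 30.020) = 33.41074
D_dBi = 10 * log10(33.41074) = 15.24 dBi

15.24 dBi


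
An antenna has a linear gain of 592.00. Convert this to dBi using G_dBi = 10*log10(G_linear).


G_dBi = 10 * log10(592.00) = 27.72 dBi

27.72 dBi


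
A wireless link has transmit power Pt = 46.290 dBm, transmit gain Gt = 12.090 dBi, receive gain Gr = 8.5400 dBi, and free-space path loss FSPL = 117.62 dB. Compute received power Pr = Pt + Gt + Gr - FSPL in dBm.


Pr = 46.290 + 12.090 + 8.5400 - 117.62 = -50.70 dBm

-50.70 dBm


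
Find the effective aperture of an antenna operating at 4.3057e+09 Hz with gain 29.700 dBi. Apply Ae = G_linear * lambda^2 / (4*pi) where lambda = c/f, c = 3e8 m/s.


lambda = c / f = 3.0000e+08 / 4.3057e+09 = 0.06967508 m
G_linear = 10^(29.700/10) = 933.2543
Ae = G_linear * lambda^2 / (4*pi) = 933.2543 * 0.06967508^2 / (4*pi) = 0.3605 m^2

0.3605 m^2


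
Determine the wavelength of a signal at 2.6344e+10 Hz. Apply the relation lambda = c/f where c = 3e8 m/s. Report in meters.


lambda = c / f = 3.0000e+08 / 2.6344e+10 = 0.01139 m

0.01139 m


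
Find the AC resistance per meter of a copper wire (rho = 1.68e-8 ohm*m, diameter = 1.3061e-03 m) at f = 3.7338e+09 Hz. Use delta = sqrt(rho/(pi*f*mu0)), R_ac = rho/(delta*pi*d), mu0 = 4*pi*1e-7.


delta = sqrt(1.68e-8 / (pi * 3.7338e+09 * 4*pi*1e-7)) = 1.067577e-06 m
R_ac = 1.68e-8 / (1.067577e-06 * pi * 1.3061e-03) = 3.835 ohm/m

3.835 ohm/m


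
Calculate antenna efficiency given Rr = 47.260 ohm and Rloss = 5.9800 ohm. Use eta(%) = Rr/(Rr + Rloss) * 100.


eta = 47.260 / (47.260 + 5.9800) * 100 = 88.77%

88.77%


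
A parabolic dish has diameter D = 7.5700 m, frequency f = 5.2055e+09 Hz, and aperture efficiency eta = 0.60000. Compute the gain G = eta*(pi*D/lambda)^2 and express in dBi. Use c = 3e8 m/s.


lambda = c / f = 3.0000e+08 / 5.2055e+09 = 0.05763135 m
G_linear = 0.60000 * (pi * 7.5700 / 0.05763135)^2 = 102170.4
G_dBi = 10 * log10(102170.4) = 50.09 dBi

50.09 dBi


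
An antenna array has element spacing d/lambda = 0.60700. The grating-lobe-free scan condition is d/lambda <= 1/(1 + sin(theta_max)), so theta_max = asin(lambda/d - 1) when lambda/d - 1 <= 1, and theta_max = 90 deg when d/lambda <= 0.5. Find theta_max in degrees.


lambda/d - 1 = 1/0.60700 - 1 = 0.6474465
theta_max = asin(0.6474465) = 40.35 deg

40.35 deg


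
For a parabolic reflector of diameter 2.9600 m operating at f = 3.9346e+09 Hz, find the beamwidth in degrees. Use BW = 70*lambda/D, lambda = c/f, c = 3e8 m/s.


lambda = c / f = 3.0000e+08 / 3.9346e+09 = 0.07624663 m
BW = 70 * 0.07624663 / 2.9600 = 1.803 deg

1.803 deg


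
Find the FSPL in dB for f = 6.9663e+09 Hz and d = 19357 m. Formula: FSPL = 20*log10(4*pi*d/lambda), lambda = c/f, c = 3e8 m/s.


lambda = c / f = 3.0000e+08 / 6.9663e+09 = 0.04306447 m
FSPL = 20 * log10(4*pi*19357/0.04306447) = 135.0 dB

135.0 dB


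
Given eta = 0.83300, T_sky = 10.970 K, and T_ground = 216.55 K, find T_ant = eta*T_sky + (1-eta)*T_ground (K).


T_ant = 0.83300 * 10.970 + (1 - 0.83300) * 216.55 = 45.30 K

45.30 K


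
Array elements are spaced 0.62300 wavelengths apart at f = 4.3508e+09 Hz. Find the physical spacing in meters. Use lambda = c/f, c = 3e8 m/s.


lambda = c / f = 3.0000e+08 / 4.3508e+09 = 0.06895284 m
d = 0.62300 * 0.06895284 = 0.04296 m

0.04296 m


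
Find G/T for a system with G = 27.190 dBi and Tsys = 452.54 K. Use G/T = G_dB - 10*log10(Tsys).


G/T = 27.190 - 10*log10(452.54) = 27.190 - 26.55657 = 0.6334 dB/K

0.6334 dB/K


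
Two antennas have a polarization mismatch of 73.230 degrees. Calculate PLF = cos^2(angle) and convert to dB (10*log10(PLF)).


PLF_linear = cos^2(73.230 deg) = 0.08324985
PLF_dB = 10 * log10(0.08324985) = -10.80 dB

-10.80 dB


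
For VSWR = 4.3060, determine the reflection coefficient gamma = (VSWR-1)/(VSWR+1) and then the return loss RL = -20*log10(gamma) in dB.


gamma = (4.3060 - 1) / (4.3060 + 1) = 0.6230682
RL = -20 * log10(0.6230682) = 4.109 dB

4.109 dB


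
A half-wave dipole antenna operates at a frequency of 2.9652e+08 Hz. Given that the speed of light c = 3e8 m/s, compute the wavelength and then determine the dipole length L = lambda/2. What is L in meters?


lambda = c / f = 3.0000e+08 / 2.9652e+08 = 1.011736 m
L = lambda / 2 = 1.011736 / 2 = 0.5059 m

0.5059 m


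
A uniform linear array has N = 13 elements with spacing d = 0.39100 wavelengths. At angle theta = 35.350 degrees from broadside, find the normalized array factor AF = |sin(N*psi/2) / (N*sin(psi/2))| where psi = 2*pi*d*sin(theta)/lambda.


psi = 2*pi*0.39100*sin(35.350 deg) = 1.421387 rad
AF = |sin(13*1.421387/2) / (13*sin(1.421387/2))| = 0.02178

0.02178


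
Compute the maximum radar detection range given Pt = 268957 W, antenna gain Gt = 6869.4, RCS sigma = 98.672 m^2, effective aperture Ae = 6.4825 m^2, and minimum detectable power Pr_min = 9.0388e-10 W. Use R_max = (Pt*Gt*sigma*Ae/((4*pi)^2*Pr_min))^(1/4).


R^4 = 268957*6869.4*98.672*6.4825 / ((4*pi)^2 * 9.0388e-10) = 8.279567e+18
R_max = 8.279567e+18^0.25 = 53642 m

53642 m


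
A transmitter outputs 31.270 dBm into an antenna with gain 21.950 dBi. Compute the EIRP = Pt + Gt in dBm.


EIRP = Pt + Gt = 31.270 + 21.950 = 53.22 dBm

53.22 dBm


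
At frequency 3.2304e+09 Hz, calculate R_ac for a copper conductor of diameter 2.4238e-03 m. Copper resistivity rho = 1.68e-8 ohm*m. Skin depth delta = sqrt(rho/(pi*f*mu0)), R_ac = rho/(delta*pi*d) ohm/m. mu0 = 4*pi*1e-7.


delta = sqrt(1.68e-8 / (pi * 3.2304e+09 * 4*pi*1e-7)) = 1.147748e-06 m
R_ac = 1.68e-8 / (1.147748e-06 * pi * 2.4238e-03) = 1.922 ohm/m

1.922 ohm/m


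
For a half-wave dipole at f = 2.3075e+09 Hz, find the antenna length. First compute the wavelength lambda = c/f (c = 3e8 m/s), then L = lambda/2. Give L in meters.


lambda = c / f = 3.0000e+08 / 2.3075e+09 = 0.1300108 m
L = lambda / 2 = 0.1300108 / 2 = 0.06501 m

0.06501 m


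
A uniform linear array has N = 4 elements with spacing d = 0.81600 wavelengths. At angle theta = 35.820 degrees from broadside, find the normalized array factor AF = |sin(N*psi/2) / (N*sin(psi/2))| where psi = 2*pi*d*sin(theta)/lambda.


psi = 2*pi*0.81600*sin(35.820 deg) = 3.000576 rad
AF = |sin(4*3.000576/2) / (4*sin(3.000576/2))| = 0.06975

0.06975


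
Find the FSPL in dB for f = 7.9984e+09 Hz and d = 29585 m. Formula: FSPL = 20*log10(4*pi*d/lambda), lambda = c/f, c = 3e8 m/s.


lambda = c / f = 3.0000e+08 / 7.9984e+09 = 0.03750750 m
FSPL = 20 * log10(4*pi*29585/0.03750750) = 139.9 dB

139.9 dB


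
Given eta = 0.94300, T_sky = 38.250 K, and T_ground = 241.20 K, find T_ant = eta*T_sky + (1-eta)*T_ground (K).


T_ant = 0.94300 * 38.250 + (1 - 0.94300) * 241.20 = 49.82 K

49.82 K


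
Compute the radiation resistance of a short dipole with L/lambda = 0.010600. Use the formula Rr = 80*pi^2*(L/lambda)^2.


Rr = 80 * pi^2 * (0.010600)^2 = 80 * 9.869604 * 1.123600e-04 = 0.08872 ohm

0.08872 ohm


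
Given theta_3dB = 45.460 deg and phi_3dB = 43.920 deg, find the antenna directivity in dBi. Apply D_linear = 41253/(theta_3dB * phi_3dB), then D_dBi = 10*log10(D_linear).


D_linear = 41253 / (45.460 * 43.920) = 20.66159
D_dBi = 10 * log10(20.66159) = 13.15 dBi

13.15 dBi


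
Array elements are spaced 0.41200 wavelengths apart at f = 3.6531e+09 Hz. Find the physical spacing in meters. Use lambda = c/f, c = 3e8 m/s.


lambda = c / f = 3.0000e+08 / 3.6531e+09 = 0.08212203 m
d = 0.41200 * 0.08212203 = 0.03383 m

0.03383 m


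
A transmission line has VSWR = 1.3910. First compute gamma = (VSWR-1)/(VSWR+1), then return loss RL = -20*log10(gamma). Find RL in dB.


gamma = (1.3910 - 1) / (1.3910 + 1) = 0.1635299
RL = -20 * log10(0.1635299) = 15.73 dB

15.73 dB


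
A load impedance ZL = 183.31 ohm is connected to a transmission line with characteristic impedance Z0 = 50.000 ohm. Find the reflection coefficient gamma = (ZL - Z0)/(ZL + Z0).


gamma = (183.31 - 50.000) / (183.31 + 50.000) = 0.5714

0.5714


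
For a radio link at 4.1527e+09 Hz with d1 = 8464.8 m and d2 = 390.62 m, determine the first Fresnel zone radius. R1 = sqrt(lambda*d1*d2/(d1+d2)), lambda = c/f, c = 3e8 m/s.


lambda = c / f = 3.0000e+08 / 4.1527e+09 = 0.07224216 m
R1 = sqrt(0.07224216 * 8464.8 * 390.62 / (8464.8 + 390.62)) = 5.194 m

5.194 m


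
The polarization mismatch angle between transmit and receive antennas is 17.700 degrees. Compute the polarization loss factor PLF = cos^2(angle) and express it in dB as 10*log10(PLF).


PLF_linear = cos^2(17.700 deg) = 0.9075639
PLF_dB = 10 * log10(0.9075639) = -0.4212 dB

-0.4212 dB


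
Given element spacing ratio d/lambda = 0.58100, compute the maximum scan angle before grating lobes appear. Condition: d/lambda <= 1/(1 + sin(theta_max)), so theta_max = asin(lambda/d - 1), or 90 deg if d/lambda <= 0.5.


lambda/d - 1 = 1/0.58100 - 1 = 0.7211704
theta_max = asin(0.7211704) = 46.15 deg

46.15 deg


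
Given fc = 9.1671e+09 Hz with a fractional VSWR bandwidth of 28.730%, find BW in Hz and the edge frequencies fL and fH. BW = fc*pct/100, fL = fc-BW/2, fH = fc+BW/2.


BW = 9.1671e+09 * 28.730/100 = 2.633708e+09 Hz
fL = 9.1671e+09 - 2.633708e+09/2 = 7.850e+09 Hz
fH = 9.1671e+09 + 2.633708e+09/2 = 1.048e+10 Hz

BW=2.634e+09 Hz, fL=7.850e+09 Hz, fH=1.048e+10 Hz


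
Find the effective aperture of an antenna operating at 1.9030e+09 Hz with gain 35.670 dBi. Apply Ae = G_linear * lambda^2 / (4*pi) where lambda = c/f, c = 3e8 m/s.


lambda = c / f = 3.0000e+08 / 1.9030e+09 = 0.1576458 m
G_linear = 10^(35.670/10) = 3689.776
Ae = G_linear * lambda^2 / (4*pi) = 3689.776 * 0.1576458^2 / (4*pi) = 7.297 m^2

7.297 m^2


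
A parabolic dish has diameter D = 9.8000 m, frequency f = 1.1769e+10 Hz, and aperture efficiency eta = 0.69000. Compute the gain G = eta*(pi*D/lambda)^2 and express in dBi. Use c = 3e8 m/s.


lambda = c / f = 3.0000e+08 / 1.1769e+10 = 0.02549070 m
G_linear = 0.69000 * (pi * 9.8000 / 0.02549070)^2 = 1.006555e+06
G_dBi = 10 * log10(1.006555e+06) = 60.03 dBi

60.03 dBi


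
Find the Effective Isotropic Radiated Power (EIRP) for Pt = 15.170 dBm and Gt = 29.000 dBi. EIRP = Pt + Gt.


EIRP = Pt + Gt = 15.170 + 29.000 = 44.17 dBm

44.17 dBm


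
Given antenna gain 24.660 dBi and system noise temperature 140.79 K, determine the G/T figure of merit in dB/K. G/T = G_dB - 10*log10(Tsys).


G/T = 24.660 - 10*log10(140.79) = 24.660 - 21.48572 = 3.174 dB/K

3.174 dB/K


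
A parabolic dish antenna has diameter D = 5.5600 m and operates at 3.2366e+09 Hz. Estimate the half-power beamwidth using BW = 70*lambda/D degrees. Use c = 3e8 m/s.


lambda = c / f = 3.0000e+08 / 3.2366e+09 = 0.09268986 m
BW = 70 * 0.09268986 / 5.5600 = 1.167 deg

1.167 deg


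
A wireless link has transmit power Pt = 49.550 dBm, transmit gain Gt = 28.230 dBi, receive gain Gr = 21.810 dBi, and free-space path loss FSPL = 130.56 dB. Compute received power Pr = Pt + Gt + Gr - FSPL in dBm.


Pr = 49.550 + 28.230 + 21.810 - 130.56 = -30.97 dBm

-30.97 dBm


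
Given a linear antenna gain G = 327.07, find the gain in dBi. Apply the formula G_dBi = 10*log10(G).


G_dBi = 10 * log10(327.07) = 25.15 dBi

25.15 dBi


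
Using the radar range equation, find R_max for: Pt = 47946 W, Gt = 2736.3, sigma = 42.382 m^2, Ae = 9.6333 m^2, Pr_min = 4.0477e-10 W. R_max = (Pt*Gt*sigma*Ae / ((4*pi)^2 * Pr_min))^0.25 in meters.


R^4 = 47946*2736.3*42.382*9.6333 / ((4*pi)^2 * 4.0477e-10) = 8.380011e+17
R_max = 8.380011e+17^0.25 = 30256 m

30256 m


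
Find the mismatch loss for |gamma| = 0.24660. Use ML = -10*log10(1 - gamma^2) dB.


ML = -10 * log10(1 - 0.24660^2) = -10 * log10(0.93918844) = 0.2725 dB

0.2725 dB


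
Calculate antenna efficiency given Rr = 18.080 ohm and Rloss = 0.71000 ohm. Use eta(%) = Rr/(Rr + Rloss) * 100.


eta = 18.080 / (18.080 + 0.71000) * 100 = 96.22%

96.22%


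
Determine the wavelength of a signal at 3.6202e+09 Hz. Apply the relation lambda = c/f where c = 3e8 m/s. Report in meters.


lambda = c / f = 3.0000e+08 / 3.6202e+09 = 0.08287 m

0.08287 m


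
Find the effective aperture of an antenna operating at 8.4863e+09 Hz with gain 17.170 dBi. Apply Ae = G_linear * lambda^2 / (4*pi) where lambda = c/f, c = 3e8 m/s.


lambda = c / f = 3.0000e+08 / 8.4863e+09 = 0.03535110 m
G_linear = 10^(17.170/10) = 52.11947
Ae = G_linear * lambda^2 / (4*pi) = 52.11947 * 0.03535110^2 / (4*pi) = 5.183e-03 m^2

5.183e-03 m^2


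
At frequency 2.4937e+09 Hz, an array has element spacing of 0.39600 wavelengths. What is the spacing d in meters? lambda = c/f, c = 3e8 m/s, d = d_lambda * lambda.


lambda = c / f = 3.0000e+08 / 2.4937e+09 = 0.1203032 m
d = 0.39600 * 0.1203032 = 0.04764 m

0.04764 m


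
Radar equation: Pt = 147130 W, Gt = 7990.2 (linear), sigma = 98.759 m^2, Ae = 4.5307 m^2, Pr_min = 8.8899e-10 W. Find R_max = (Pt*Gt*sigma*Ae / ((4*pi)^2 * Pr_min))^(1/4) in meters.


R^4 = 147130*7990.2*98.759*4.5307 / ((4*pi)^2 * 8.8899e-10) = 3.747005e+18
R_max = 3.747005e+18^0.25 = 43997 m

43997 m


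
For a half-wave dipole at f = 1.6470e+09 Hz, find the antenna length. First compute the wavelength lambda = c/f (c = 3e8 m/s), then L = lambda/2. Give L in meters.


lambda = c / f = 3.0000e+08 / 1.6470e+09 = 0.1821494 m
L = lambda / 2 = 0.1821494 / 2 = 0.09107 m

0.09107 m


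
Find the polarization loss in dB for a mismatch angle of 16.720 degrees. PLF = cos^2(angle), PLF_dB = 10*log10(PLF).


PLF_linear = cos^2(16.720 deg) = 0.9172317
PLF_dB = 10 * log10(0.9172317) = -0.3752 dB

-0.3752 dB


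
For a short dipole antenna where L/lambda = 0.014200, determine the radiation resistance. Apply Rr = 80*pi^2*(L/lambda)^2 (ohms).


Rr = 80 * pi^2 * (0.014200)^2 = 80 * 9.869604 * 2.016400e-04 = 0.1592 ohm

0.1592 ohm


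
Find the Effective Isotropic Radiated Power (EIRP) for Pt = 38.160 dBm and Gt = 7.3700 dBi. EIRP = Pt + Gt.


EIRP = Pt + Gt = 38.160 + 7.3700 = 45.53 dBm

45.53 dBm


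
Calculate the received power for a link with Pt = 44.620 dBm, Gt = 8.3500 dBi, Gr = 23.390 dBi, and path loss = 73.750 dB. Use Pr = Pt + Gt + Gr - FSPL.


Pr = 44.620 + 8.3500 + 23.390 - 73.750 = 2.61 dBm

2.61 dBm


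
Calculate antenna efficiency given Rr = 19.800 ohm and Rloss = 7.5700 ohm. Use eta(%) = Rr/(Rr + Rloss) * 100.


eta = 19.800 / (19.800 + 7.5700) * 100 = 72.34%

72.34%


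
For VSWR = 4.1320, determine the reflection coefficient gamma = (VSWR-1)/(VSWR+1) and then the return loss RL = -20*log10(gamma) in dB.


gamma = (4.1320 - 1) / (4.1320 + 1) = 0.6102884
RL = -20 * log10(0.6102884) = 4.289 dB

4.289 dB


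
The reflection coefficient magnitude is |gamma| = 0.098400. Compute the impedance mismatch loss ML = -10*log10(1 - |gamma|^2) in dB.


ML = -10 * log10(1 - 0.098400^2) = -10 * log10(0.99031744) = 0.04226 dB

0.04226 dB


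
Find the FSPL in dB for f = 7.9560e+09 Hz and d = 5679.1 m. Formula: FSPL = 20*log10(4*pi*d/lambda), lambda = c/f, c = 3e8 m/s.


lambda = c / f = 3.0000e+08 / 7.9560e+09 = 0.03770739 m
FSPL = 20 * log10(4*pi*5679.1/0.03770739) = 125.5 dB

125.5 dB


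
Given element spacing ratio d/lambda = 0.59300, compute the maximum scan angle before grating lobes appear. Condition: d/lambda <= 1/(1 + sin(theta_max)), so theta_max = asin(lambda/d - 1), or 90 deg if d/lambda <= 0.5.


lambda/d - 1 = 1/0.59300 - 1 = 0.6863406
theta_max = asin(0.6863406) = 43.34 deg

43.34 deg


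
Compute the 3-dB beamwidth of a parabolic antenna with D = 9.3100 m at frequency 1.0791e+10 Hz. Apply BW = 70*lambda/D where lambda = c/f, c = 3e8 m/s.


lambda = c / f = 3.0000e+08 / 1.0791e+10 = 0.02780095 m
BW = 70 * 0.02780095 / 9.3100 = 0.2090 deg

0.2090 deg


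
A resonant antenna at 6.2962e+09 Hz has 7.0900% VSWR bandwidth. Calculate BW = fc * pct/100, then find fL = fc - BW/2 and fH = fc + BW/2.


BW = 6.2962e+09 * 7.0900/100 = 4.464006e+08 Hz
fL = 6.2962e+09 - 4.464006e+08/2 = 6.073e+09 Hz
fH = 6.2962e+09 + 4.464006e+08/2 = 6.519e+09 Hz

BW=4.464e+08 Hz, fL=6.073e+09 Hz, fH=6.519e+09 Hz


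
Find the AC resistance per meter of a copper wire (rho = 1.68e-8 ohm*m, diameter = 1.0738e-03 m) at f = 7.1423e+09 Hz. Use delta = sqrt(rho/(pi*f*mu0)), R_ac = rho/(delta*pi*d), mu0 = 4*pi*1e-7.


delta = sqrt(1.68e-8 / (pi * 7.1423e+09 * 4*pi*1e-7)) = 7.718906e-07 m
R_ac = 1.68e-8 / (7.718906e-07 * pi * 1.0738e-03) = 6.452 ohm/m

6.452 ohm/m


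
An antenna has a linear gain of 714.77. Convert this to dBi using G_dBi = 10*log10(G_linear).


G_dBi = 10 * log10(714.77) = 28.54 dBi

28.54 dBi


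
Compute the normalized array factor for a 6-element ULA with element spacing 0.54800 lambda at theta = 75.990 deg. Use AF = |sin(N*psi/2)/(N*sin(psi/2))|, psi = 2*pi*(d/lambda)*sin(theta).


psi = 2*pi*0.54800*sin(75.990 deg) = 3.340763 rad
AF = |sin(6*3.340763/2) / (6*sin(3.340763/2))| = 0.09423

0.09423


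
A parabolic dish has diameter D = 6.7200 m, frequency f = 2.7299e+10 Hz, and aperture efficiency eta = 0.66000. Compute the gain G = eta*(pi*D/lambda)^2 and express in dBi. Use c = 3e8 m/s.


lambda = c / f = 3.0000e+08 / 2.7299e+10 = 0.01098941 m
G_linear = 0.66000 * (pi * 6.7200 / 0.01098941)^2 = 2.435754e+06
G_dBi = 10 * log10(2.435754e+06) = 63.87 dBi

63.87 dBi


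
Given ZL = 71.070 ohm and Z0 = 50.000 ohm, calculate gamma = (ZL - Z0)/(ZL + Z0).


gamma = (71.070 - 50.000) / (71.070 + 50.000) = 0.1740

0.1740


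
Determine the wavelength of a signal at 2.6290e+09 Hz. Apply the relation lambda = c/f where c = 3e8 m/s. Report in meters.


lambda = c / f = 3.0000e+08 / 2.6290e+09 = 0.1141 m

0.1141 m


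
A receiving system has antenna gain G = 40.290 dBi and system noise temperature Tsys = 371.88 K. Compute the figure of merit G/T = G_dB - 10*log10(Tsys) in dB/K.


G/T = 40.290 - 10*log10(371.88) = 40.290 - 25.70403 = 14.59 dB/K

14.59 dB/K


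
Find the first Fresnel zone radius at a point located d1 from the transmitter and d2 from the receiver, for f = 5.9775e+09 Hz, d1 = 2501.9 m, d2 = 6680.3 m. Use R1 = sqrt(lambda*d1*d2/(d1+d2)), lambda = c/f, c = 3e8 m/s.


lambda = c / f = 3.0000e+08 / 5.9775e+09 = 0.05018821 m
R1 = sqrt(0.05018821 * 2501.9 * 6680.3 / (2501.9 + 6680.3)) = 9.558 m

9.558 m


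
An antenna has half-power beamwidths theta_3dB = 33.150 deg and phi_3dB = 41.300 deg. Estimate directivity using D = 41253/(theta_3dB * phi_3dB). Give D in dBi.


D_linear = 41253 / (33.150 * 41.300) = 30.13158
D_dBi = 10 * log10(30.13158) = 14.79 dBi

14.79 dBi


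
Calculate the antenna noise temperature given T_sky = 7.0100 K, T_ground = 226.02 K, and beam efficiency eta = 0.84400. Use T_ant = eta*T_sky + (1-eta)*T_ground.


T_ant = 0.84400 * 7.0100 + (1 - 0.84400) * 226.02 = 41.18 K

41.18 K


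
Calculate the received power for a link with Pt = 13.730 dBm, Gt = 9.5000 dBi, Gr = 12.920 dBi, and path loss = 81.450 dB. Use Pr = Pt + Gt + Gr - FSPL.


Pr = 13.730 + 9.5000 + 12.920 - 81.450 = -45.30 dBm

-45.30 dBm


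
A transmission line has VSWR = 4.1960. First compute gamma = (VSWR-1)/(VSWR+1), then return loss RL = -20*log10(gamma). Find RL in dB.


gamma = (4.1960 - 1) / (4.1960 + 1) = 0.6150885
RL = -20 * log10(0.6150885) = 4.221 dB

4.221 dB


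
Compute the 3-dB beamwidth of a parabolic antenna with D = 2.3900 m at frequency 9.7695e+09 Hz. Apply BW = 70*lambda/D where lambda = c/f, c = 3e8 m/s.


lambda = c / f = 3.0000e+08 / 9.7695e+09 = 0.03070782 m
BW = 70 * 0.03070782 / 2.3900 = 0.8994 deg

0.8994 deg


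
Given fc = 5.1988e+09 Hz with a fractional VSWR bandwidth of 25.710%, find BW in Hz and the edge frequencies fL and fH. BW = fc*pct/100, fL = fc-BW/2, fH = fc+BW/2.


BW = 5.1988e+09 * 25.710/100 = 1.336611e+09 Hz
fL = 5.1988e+09 - 1.336611e+09/2 = 4.530e+09 Hz
fH = 5.1988e+09 + 1.336611e+09/2 = 5.867e+09 Hz

BW=1.337e+09 Hz, fL=4.530e+09 Hz, fH=5.867e+09 Hz


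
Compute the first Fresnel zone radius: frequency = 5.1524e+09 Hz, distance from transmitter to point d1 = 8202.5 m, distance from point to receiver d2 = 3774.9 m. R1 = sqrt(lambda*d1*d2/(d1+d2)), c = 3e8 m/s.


lambda = c / f = 3.0000e+08 / 5.1524e+09 = 0.05822529 m
R1 = sqrt(0.05822529 * 8202.5 * 3774.9 / (8202.5 + 3774.9)) = 12.27 m

12.27 m


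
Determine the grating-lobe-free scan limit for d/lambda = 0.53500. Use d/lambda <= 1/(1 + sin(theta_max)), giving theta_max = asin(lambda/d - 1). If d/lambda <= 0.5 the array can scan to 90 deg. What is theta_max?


lambda/d - 1 = 1/0.53500 - 1 = 0.8691589
theta_max = asin(0.8691589) = 60.36 deg

60.36 deg


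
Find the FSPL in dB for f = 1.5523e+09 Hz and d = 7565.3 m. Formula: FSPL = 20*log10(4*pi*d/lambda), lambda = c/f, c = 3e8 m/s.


lambda = c / f = 3.0000e+08 / 1.5523e+09 = 0.1932616 m
FSPL = 20 * log10(4*pi*7565.3/0.1932616) = 113.8 dB

113.8 dB


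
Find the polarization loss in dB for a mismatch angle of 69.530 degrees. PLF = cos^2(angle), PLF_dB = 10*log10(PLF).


PLF_linear = cos^2(69.530 deg) = 0.1223019
PLF_dB = 10 * log10(0.1223019) = -9.126 dB

-9.126 dB


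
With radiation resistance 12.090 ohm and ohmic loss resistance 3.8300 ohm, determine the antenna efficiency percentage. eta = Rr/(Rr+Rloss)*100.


eta = 12.090 / (12.090 + 3.8300) * 100 = 75.94%

75.94%


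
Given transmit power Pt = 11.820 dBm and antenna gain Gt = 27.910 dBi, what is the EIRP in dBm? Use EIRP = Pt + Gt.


EIRP = Pt + Gt = 11.820 + 27.910 = 39.73 dBm

39.73 dBm


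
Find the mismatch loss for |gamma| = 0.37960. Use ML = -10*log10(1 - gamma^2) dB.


ML = -10 * log10(1 - 0.37960^2) = -10 * log10(0.85590384) = 0.6758 dB

0.6758 dB


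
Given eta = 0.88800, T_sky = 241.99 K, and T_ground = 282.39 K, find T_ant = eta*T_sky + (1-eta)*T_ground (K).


T_ant = 0.88800 * 241.99 + (1 - 0.88800) * 282.39 = 246.5 K

246.5 K


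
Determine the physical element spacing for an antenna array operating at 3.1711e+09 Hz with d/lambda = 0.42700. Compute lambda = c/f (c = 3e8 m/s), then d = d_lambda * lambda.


lambda = c / f = 3.0000e+08 / 3.1711e+09 = 0.09460440 m
d = 0.42700 * 0.09460440 = 0.04040 m

0.04040 m


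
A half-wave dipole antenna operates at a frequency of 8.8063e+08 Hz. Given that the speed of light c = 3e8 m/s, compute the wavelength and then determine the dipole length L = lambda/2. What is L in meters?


lambda = c / f = 3.0000e+08 / 8.8063e+08 = 0.3406652 m
L = lambda / 2 = 0.3406652 / 2 = 0.1703 m

0.1703 m


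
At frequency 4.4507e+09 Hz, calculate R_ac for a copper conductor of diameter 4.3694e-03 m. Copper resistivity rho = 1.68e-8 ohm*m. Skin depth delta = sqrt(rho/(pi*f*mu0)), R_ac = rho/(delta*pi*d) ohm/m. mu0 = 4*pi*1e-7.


delta = sqrt(1.68e-8 / (pi * 4.4507e+09 * 4*pi*1e-7)) = 9.778238e-07 m
R_ac = 1.68e-8 / (9.778238e-07 * pi * 4.3694e-03) = 1.252 ohm/m

1.252 ohm/m


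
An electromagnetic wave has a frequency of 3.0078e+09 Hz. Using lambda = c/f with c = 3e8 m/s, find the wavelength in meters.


lambda = c / f = 3.0000e+08 / 3.0078e+09 = 0.09974 m

0.09974 m


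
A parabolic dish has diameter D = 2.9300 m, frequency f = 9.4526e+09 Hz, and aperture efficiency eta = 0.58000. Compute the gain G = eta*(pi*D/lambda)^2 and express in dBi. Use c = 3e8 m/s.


lambda = c / f = 3.0000e+08 / 9.4526e+09 = 0.03173730 m
G_linear = 0.58000 * (pi * 2.9300 / 0.03173730)^2 = 48789.12
G_dBi = 10 * log10(48789.12) = 46.88 dBi

46.88 dBi


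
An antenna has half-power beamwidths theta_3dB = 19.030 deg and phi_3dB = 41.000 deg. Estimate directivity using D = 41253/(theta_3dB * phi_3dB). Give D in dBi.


D_linear = 41253 / (19.030 * 41.000) = 52.87287
D_dBi = 10 * log10(52.87287) = 17.23 dBi

17.23 dBi


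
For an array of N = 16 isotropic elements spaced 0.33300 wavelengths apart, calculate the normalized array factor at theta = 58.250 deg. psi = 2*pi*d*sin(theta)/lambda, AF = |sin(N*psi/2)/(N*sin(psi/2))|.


psi = 2*pi*0.33300*sin(58.250 deg) = 1.779193 rad
AF = |sin(16*1.779193/2) / (16*sin(1.779193/2))| = 0.08008

0.08008


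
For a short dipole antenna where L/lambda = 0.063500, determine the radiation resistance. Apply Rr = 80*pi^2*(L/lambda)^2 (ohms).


Rr = 80 * pi^2 * (0.063500)^2 = 80 * 9.869604 * 4.032250e-03 = 3.184 ohm

3.184 ohm


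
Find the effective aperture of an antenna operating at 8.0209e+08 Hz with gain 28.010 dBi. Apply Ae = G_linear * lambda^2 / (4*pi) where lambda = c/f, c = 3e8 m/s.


lambda = c / f = 3.0000e+08 / 8.0209e+08 = 0.3740229 m
G_linear = 10^(28.010/10) = 632.4119
Ae = G_linear * lambda^2 / (4*pi) = 632.4119 * 0.3740229^2 / (4*pi) = 7.040 m^2

7.040 m^2


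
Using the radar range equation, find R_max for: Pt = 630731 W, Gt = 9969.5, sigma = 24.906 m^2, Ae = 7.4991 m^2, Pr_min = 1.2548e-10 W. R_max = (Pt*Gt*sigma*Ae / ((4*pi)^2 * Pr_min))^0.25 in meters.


R^4 = 630731*9969.5*24.906*7.4991 / ((4*pi)^2 * 1.2548e-10) = 5.927021e+19
R_max = 5.927021e+19^0.25 = 87742 m

87742 m


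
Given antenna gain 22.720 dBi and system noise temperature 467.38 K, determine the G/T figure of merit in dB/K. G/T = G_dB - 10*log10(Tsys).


G/T = 22.720 - 10*log10(467.38) = 22.720 - 26.69670 = -3.977 dB/K

-3.977 dB/K


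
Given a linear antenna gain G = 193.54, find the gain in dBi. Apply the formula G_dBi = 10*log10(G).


G_dBi = 10 * log10(193.54) = 22.87 dBi

22.87 dBi


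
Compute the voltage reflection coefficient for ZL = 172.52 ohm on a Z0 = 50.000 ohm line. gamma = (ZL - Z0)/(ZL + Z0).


gamma = (172.52 - 50.000) / (172.52 + 50.000) = 0.5506

0.5506


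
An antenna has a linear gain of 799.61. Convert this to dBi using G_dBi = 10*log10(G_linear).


G_dBi = 10 * log10(799.61) = 29.03 dBi

29.03 dBi


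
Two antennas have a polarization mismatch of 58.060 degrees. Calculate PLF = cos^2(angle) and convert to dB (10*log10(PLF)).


PLF_linear = cos^2(58.060 deg) = 0.2798737
PLF_dB = 10 * log10(0.2798737) = -5.530 dB

-5.530 dB


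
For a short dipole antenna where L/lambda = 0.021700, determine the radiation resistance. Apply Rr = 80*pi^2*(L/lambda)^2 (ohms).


Rr = 80 * pi^2 * (0.021700)^2 = 80 * 9.869604 * 4.708900e-04 = 0.3718 ohm

0.3718 ohm


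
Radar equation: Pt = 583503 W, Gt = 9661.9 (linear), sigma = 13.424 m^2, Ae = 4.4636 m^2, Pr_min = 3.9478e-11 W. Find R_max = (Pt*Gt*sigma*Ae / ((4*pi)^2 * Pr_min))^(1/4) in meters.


R^4 = 583503*9661.9*13.424*4.4636 / ((4*pi)^2 * 3.9478e-11) = 5.418736e+19
R_max = 5.418736e+19^0.25 = 85797 m

85797 m


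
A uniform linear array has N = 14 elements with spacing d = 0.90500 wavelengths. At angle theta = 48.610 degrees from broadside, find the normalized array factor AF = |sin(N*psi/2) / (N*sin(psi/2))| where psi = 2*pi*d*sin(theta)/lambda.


psi = 2*pi*0.90500*sin(48.610 deg) = 4.266000 rad
AF = |sin(14*4.266000/2) / (14*sin(4.266000/2))| = 0.08441

0.08441


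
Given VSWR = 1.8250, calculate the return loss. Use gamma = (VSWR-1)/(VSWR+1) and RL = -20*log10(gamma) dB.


gamma = (1.8250 - 1) / (1.8250 + 1) = 0.2920354
RL = -20 * log10(0.2920354) = 10.69 dB

10.69 dB


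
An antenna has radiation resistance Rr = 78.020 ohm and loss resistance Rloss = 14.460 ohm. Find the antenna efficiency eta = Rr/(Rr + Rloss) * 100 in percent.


eta = 78.020 / (78.020 + 14.460) * 100 = 84.36%

84.36%


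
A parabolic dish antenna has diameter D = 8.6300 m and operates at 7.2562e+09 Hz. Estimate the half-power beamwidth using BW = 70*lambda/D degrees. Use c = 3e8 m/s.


lambda = c / f = 3.0000e+08 / 7.2562e+09 = 0.04134395 m
BW = 70 * 0.04134395 / 8.6300 = 0.3354 deg

0.3354 deg


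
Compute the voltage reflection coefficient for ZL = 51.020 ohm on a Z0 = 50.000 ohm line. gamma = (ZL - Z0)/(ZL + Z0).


gamma = (51.020 - 50.000) / (51.020 + 50.000) = 0.01010

0.01010


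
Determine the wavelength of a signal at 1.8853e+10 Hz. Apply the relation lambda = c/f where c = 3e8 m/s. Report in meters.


lambda = c / f = 3.0000e+08 / 1.8853e+10 = 0.01591 m

0.01591 m


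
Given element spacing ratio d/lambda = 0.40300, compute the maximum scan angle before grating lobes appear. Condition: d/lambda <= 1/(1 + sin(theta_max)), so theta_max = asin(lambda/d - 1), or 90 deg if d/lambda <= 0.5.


lambda/d - 1 = 1/0.40300 - 1 = 1.481390 >= 1
d/lambda <= 0.5, so the array can scan to endfire without grating lobes: theta_max = 90 deg

90 deg


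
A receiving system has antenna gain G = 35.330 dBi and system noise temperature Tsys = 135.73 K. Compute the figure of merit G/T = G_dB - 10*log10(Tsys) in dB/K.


G/T = 35.330 - 10*log10(135.73) = 35.330 - 21.32676 = 14.00 dB/K

14.00 dB/K


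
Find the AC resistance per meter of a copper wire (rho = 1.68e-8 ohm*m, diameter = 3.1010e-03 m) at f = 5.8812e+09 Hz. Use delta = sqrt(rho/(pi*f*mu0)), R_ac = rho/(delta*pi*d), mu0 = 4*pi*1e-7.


delta = sqrt(1.68e-8 / (pi * 5.8812e+09 * 4*pi*1e-7)) = 8.506322e-07 m
R_ac = 1.68e-8 / (8.506322e-07 * pi * 3.1010e-03) = 2.027 ohm/m

2.027 ohm/m


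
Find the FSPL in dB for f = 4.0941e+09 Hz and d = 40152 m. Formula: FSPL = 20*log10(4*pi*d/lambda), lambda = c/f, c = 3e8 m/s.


lambda = c / f = 3.0000e+08 / 4.0941e+09 = 0.07327618 m
FSPL = 20 * log10(4*pi*40152/0.07327618) = 136.8 dB

136.8 dB


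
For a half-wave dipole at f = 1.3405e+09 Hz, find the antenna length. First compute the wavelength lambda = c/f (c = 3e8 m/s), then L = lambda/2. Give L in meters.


lambda = c / f = 3.0000e+08 / 1.3405e+09 = 0.2237971 m
L = lambda / 2 = 0.2237971 / 2 = 0.1119 m

0.1119 m


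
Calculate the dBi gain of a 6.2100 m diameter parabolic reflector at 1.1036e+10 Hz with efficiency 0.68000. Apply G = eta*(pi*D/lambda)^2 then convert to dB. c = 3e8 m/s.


lambda = c / f = 3.0000e+08 / 1.1036e+10 = 0.02718376 m
G_linear = 0.68000 * (pi * 6.2100 / 0.02718376)^2 = 350245.7
G_dBi = 10 * log10(350245.7) = 55.44 dBi

55.44 dBi


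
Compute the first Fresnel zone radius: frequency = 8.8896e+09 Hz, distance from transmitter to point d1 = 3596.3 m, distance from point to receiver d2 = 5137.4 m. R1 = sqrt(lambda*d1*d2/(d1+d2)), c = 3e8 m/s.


lambda = c / f = 3.0000e+08 / 8.8896e+09 = 0.03374730 m
R1 = sqrt(0.03374730 * 3596.3 * 5137.4 / (3596.3 + 5137.4)) = 8.449 m

8.449 m


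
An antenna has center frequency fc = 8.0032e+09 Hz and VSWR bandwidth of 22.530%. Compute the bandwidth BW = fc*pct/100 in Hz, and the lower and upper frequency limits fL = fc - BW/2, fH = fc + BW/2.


BW = 8.0032e+09 * 22.530/100 = 1.803121e+09 Hz
fL = 8.0032e+09 - 1.803121e+09/2 = 7.102e+09 Hz
fH = 8.0032e+09 + 1.803121e+09/2 = 8.905e+09 Hz

BW=1.803e+09 Hz, fL=7.102e+09 Hz, fH=8.905e+09 Hz


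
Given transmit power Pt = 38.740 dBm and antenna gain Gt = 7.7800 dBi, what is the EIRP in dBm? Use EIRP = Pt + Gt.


EIRP = Pt + Gt = 38.740 + 7.7800 = 46.52 dBm

46.52 dBm


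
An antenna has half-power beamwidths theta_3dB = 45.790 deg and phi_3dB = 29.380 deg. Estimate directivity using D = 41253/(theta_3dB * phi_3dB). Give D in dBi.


D_linear = 41253 / (45.790 * 29.380) = 30.66430
D_dBi = 10 * log10(30.66430) = 14.87 dBi

14.87 dBi


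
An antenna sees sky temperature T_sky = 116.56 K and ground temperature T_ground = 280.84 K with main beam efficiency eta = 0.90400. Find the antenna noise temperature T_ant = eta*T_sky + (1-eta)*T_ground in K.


T_ant = 0.90400 * 116.56 + (1 - 0.90400) * 280.84 = 132.3 K

132.3 K


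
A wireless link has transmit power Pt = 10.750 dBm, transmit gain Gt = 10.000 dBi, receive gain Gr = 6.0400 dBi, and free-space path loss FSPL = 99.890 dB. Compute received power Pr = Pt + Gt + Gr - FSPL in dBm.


Pr = 10.750 + 10.000 + 6.0400 - 99.890 = -73.10 dBm

-73.10 dBm
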